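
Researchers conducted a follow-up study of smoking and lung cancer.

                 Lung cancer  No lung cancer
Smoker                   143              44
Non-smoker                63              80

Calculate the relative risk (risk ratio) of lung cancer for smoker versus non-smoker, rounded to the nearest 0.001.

Cells: a = 143, b = 44, c = 63, d = 80.
Risk in exposed = 143/187 = 0.76471; risk in unexposed = 63/143 = 0.44056.
RR = 0.76471 / 0.44056 = 1.73576
The risk among the exposed is 1.74 times that among the unexposed.

1.736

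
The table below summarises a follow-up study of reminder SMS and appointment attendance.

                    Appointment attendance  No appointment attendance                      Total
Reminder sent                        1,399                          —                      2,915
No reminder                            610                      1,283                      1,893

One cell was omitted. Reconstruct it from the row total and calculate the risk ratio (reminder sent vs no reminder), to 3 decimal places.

1.489

The missing cell is in the exposed row: 2915 − 1399 = 1516.
So a = 1399, b = 1516, c = 610, d = 1283.
RR = [a/(a+b)] / [c/(c+d)] = (1399/2915) / (610/1893) = 0.47993/0.32224 = 1.48936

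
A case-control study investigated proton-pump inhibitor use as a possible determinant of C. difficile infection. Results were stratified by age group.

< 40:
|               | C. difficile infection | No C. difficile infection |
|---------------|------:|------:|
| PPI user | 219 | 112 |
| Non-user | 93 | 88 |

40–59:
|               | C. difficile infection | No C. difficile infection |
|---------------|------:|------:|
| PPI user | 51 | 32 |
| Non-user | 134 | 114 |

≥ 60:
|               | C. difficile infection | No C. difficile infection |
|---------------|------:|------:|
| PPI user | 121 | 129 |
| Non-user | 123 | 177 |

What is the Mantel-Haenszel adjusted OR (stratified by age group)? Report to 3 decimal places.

1.515

OR_MH = Σ(aᵢdᵢ/nᵢ) / Σ(bᵢcᵢ/nᵢ), where nᵢ is the stratum total.
Stratum 1 (< 40): n = 512; a·d/n = 219·88/512 = 37.6406; b·c/n = 112·93/512 = 20.3438
Stratum 2 (40–59): n = 331; a·d/n = 51·114/331 = 17.5650; b·c/n = 32·134/331 = 12.9547
Stratum 3 (≥ 60): n = 550; a·d/n = 121·177/550 = 38.9400; b·c/n = 129·123/550 = 28.8491
OR_MH = (37.6406 + 17.5650 + 38.9400) / (20.3438 + 12.9547 + 28.8491) = 94.1456 / 62.1475 = 1.51487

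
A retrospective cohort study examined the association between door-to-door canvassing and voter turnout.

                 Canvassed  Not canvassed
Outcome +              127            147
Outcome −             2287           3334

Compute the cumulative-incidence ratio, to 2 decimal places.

Reading the table with exposure as columns: a = 127 (Canvassed, case), b = 2287 (Canvassed, non-case), c = 147 (Not canvassed, case), d = 3334.
Risk in exposed = 127/2414 = 0.05261; risk in unexposed = 147/3481 = 0.04223.
RR = 0.05261 / 0.04223 = 1.24581
The risk among the exposed is 1.25 times that among the unexposed.

1.25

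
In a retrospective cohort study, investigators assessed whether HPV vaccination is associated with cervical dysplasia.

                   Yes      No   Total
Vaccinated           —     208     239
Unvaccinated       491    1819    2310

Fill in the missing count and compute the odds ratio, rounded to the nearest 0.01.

0.55

The missing cell is in the exposed row: 239 − 208 = 31.
So a = 31, b = 208, c = 491, d = 1819.
OR = (a·d)/(b·c) = (31 × 1819) / (208 × 491) = 56389 / 102128 = 0.55214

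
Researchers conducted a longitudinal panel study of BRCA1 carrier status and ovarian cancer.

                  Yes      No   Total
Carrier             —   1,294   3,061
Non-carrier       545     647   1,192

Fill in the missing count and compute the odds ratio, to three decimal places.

1.621

The missing cell is in the exposed row: 3061 − 1294 = 1767.
So a = 1767, b = 1294, c = 545, d = 647.
OR = (a·d)/(b·c) = (1767 × 647) / (1294 × 545) = 1143249 / 705230 = 1.62110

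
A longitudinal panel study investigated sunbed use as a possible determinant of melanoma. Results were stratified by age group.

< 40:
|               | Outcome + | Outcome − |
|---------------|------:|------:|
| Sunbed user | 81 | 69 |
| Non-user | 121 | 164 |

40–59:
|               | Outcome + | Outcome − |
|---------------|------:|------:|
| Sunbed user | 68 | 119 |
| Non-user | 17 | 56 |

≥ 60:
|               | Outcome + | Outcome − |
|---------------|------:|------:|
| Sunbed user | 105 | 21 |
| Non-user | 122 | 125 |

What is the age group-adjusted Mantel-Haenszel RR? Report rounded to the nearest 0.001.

RR_MH = Σ(aᵢ·n₀ᵢ/nᵢ) / Σ(cᵢ·n₁ᵢ/nᵢ), with n₁ᵢ = aᵢ+bᵢ (exposed), n₀ᵢ = cᵢ+dᵢ (unexposed), nᵢ = n₁ᵢ+n₀ᵢ.
Stratum 1 (< 40): n₁ = 150, n₀ = 285, n = 435; a·n₀/n = 81·285/435 = 53.0690; c·n₁/n = 121·150/435 = 41.7241
Stratum 2 (40–59): n₁ = 187, n₀ = 73, n = 260; a·n₀/n = 68·73/260 = 19.0923; c·n₁/n = 17·187/260 = 12.2269
Stratum 3 (≥ 60): n₁ = 126, n₀ = 247, n = 373; a·n₀/n = 105·247/373 = 69.5308; c·n₁/n = 122·126/373 = 41.2118
RR_MH = (53.0690 + 19.0923 + 69.5308) / (41.7241 + 12.2269 + 41.2118) = 141.6921 / 95.1629 = 1.48894

1.489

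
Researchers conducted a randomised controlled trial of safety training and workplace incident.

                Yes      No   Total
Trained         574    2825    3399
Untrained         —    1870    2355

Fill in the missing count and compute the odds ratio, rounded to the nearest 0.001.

0.783

The missing cell is in the unexposed row: 2355 − 1870 = 485.
So a = 574, b = 2825, c = 485, d = 1870.
OR = (a·d)/(b·c) = (574 × 1870) / (2825 × 485) = 1073380 / 1370125 = 0.78342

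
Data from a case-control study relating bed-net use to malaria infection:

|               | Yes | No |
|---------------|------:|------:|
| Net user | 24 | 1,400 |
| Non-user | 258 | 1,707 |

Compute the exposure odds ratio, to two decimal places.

Cells: a = 24, b = 1400, c = 258, d = 1707.
OR = (a·d)/(b·c) = (24 × 1707) / (1400 × 258) = 40968 / 361200 = 0.11342
Exposure is associated with lower odds of malaria infection (OR = 0.11 < 1).

0.11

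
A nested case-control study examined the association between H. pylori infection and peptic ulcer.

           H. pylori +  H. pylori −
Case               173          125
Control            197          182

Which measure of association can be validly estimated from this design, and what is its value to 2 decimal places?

1.28

Reading the table with exposure as columns: a = 173 (H. pylori +, case), b = 197 (H. pylori +, non-case), c = 125 (H. pylori −, case), d = 182.
This is a nested case-control study: participants were sampled on outcome status, so risks in the source population cannot be estimated directly — relative risk is not valid here. The odds ratio is the appropriate measure.
OR = (a·d)/(b·c) = (173 × 182) / (197 × 125) = 31486 / 24625 = 1.27862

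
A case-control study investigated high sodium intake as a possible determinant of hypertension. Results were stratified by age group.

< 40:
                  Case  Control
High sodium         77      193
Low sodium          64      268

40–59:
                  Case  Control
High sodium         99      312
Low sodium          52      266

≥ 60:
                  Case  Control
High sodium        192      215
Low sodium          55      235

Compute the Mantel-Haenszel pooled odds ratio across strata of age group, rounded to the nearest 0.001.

2.262

OR_MH = Σ(aᵢdᵢ/nᵢ) / Σ(bᵢcᵢ/nᵢ), where nᵢ is the stratum total.
Stratum 1 (< 40): n = 602; a·d/n = 77·268/602 = 34.2791; b·c/n = 193·64/602 = 20.5183
Stratum 2 (40–59): n = 729; a·d/n = 99·266/729 = 36.1235; b·c/n = 312·52/729 = 22.2551
Stratum 3 (≥ 60): n = 697; a·d/n = 192·235/697 = 64.7346; b·c/n = 215·55/697 = 16.9656
OR_MH = (34.2791 + 36.1235 + 64.7346) / (20.5183 + 22.2551 + 16.9656) = 135.1371 / 59.7390 = 2.26213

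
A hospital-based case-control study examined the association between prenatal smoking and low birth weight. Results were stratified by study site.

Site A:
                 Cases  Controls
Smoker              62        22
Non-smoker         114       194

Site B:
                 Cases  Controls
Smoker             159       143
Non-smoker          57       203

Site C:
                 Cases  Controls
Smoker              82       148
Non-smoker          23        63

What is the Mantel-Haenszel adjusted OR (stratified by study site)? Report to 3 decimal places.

OR_MH = Σ(aᵢdᵢ/nᵢ) / Σ(bᵢcᵢ/nᵢ), where nᵢ is the stratum total.
Stratum 1 (Site A): n = 392; a·d/n = 62·194/392 = 30.6837; b·c/n = 22·114/392 = 6.3980
Stratum 2 (Site B): n = 562; a·d/n = 159·203/562 = 57.4324; b·c/n = 143·57/562 = 14.5036
Stratum 3 (Site C): n = 316; a·d/n = 82·63/316 = 16.3481; b·c/n = 148·23/316 = 10.7722
OR_MH = (30.6837 + 57.4324 + 16.3481) / (6.3980 + 14.5036 + 10.7722) = 104.4642 / 31.6737 = 3.29814

3.298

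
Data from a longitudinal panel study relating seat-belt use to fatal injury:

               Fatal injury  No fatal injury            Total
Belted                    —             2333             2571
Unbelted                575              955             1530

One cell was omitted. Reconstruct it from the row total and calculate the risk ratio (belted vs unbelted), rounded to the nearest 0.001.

The missing cell is in the exposed row: 2571 − 2333 = 238.
So a = 238, b = 2333, c = 575, d = 955.
RR = [a/(a+b)] / [c/(c+d)] = (238/2571) / (575/1530) = 0.09257/0.37582 = 0.24632

0.246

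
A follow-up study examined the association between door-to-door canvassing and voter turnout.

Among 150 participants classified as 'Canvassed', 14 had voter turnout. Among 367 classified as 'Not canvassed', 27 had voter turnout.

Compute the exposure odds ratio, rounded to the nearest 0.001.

From the description: a = 14, b = 136, c = 27, d = 340.
OR = (a·d)/(b·c) = (14 × 340) / (136 × 27) = 4760 / 3672 = 1.29630
The odds of voter turnout are about 1.30 times as high in the canvassed group.

1.296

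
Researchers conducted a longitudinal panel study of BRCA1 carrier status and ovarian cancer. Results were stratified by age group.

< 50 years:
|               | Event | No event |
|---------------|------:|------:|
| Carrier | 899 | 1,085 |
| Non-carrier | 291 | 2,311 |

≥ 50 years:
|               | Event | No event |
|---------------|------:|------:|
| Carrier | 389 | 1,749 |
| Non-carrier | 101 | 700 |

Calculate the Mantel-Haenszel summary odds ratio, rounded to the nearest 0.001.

4.232

OR_MH = Σ(aᵢdᵢ/nᵢ) / Σ(bᵢcᵢ/nᵢ), where nᵢ is the stratum total.
Stratum 1 (< 50 years): n = 4586; a·d/n = 899·2311/4586 = 453.0286; b·c/n = 1085·291/4586 = 68.8476
Stratum 2 (≥ 50 years): n = 2939; a·d/n = 389·700/2939 = 92.6506; b·c/n = 1749·101/2939 = 60.1051
OR_MH = (453.0286 + 92.6506) / (68.8476 + 60.1051) = 545.6791 / 128.9527 = 4.23162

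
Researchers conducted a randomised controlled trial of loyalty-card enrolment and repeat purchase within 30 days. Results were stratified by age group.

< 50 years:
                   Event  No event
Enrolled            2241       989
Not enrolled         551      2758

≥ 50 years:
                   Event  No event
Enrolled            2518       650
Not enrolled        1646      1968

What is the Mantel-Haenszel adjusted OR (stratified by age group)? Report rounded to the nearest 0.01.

6.95

OR_MH = Σ(aᵢdᵢ/nᵢ) / Σ(bᵢcᵢ/nᵢ), where nᵢ is the stratum total.
Stratum 1 (< 50 years): n = 6539; a·d/n = 2241·2758/6539 = 945.2023; b·c/n = 989·551/6539 = 83.3367
Stratum 2 (≥ 50 years): n = 6782; a·d/n = 2518·1968/6782 = 730.6730; b·c/n = 650·1646/6782 = 157.7558
OR_MH = (945.2023 + 730.6730) / (83.3367 + 157.7558) = 1675.8753 / 241.0926 = 6.95117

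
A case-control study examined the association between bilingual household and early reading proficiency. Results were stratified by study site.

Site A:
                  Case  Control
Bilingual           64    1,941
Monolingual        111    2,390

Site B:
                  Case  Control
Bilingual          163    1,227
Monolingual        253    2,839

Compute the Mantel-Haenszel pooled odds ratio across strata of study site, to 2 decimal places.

OR_MH = Σ(aᵢdᵢ/nᵢ) / Σ(bᵢcᵢ/nᵢ), where nᵢ is the stratum total.
Stratum 1 (Site A): n = 4506; a·d/n = 64·2390/4506 = 33.9458; b·c/n = 1941·111/4506 = 47.8142
Stratum 2 (Site B): n = 4482; a·d/n = 163·2839/4482 = 103.2479; b·c/n = 1227·253/4482 = 69.2617
OR_MH = (33.9458 + 103.2479) / (47.8142 + 69.2617) = 137.1937 / 117.0760 = 1.17184

1.17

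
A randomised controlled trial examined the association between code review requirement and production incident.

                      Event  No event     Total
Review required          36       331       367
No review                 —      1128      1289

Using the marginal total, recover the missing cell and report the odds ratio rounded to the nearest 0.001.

0.762

The missing cell is in the unexposed row: 1289 − 1128 = 161.
So a = 36, b = 331, c = 161, d = 1128.
OR = (a·d)/(b·c) = (36 × 1128) / (331 × 161) = 40608 / 53291 = 0.76200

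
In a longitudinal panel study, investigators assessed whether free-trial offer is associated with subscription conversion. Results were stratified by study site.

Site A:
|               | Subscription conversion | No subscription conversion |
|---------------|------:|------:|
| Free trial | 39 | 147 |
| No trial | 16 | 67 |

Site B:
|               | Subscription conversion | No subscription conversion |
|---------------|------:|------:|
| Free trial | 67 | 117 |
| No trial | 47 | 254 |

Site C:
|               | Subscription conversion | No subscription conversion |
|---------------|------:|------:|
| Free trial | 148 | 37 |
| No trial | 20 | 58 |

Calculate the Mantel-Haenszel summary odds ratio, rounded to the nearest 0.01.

OR_MH = Σ(aᵢdᵢ/nᵢ) / Σ(bᵢcᵢ/nᵢ), where nᵢ is the stratum total.
Stratum 1 (Site A): n = 269; a·d/n = 39·67/269 = 9.7138; b·c/n = 147·16/269 = 8.7435
Stratum 2 (Site B): n = 485; a·d/n = 67·254/485 = 35.0887; b·c/n = 117·47/485 = 11.3381
Stratum 3 (Site C): n = 263; a·d/n = 148·58/263 = 32.6388; b·c/n = 37·20/263 = 2.8137
OR_MH = (9.7138 + 35.0887 + 32.6388) / (8.7435 + 11.3381 + 2.8137) = 77.4412 / 22.8953 = 3.38240

3.38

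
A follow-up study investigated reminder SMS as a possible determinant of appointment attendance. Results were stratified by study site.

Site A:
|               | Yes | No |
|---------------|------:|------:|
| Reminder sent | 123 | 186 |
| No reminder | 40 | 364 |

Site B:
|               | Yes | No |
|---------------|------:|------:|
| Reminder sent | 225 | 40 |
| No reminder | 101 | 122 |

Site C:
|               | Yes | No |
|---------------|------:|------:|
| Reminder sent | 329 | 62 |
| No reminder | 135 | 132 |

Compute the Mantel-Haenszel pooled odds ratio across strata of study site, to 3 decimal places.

OR_MH = Σ(aᵢdᵢ/nᵢ) / Σ(bᵢcᵢ/nᵢ), where nᵢ is the stratum total.
Stratum 1 (Site A): n = 713; a·d/n = 123·364/713 = 62.7938; b·c/n = 186·40/713 = 10.4348
Stratum 2 (Site B): n = 488; a·d/n = 225·122/488 = 56.2500; b·c/n = 40·101/488 = 8.2787
Stratum 3 (Site C): n = 658; a·d/n = 329·132/658 = 66.0000; b·c/n = 62·135/658 = 12.7204
OR_MH = (62.7938 + 56.2500 + 66.0000) / (10.4348 + 8.2787 + 12.7204) = 185.0438 / 31.4338 = 5.88677

5.887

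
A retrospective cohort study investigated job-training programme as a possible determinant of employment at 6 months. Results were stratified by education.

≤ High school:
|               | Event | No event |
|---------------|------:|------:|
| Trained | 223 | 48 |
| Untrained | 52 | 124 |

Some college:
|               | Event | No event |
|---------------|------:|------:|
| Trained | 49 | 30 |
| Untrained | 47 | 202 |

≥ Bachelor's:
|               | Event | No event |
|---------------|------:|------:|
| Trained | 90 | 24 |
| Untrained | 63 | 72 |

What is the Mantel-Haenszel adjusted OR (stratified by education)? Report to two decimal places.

OR_MH = Σ(aᵢdᵢ/nᵢ) / Σ(bᵢcᵢ/nᵢ), where nᵢ is the stratum total.
Stratum 1 (≤ High school): n = 447; a·d/n = 223·124/447 = 61.8613; b·c/n = 48·52/447 = 5.5839
Stratum 2 (Some college): n = 328; a·d/n = 49·202/328 = 30.1768; b·c/n = 30·47/328 = 4.2988
Stratum 3 (≥ Bachelor's): n = 249; a·d/n = 90·72/249 = 26.0241; b·c/n = 24·63/249 = 6.0723
OR_MH = (61.8613 + 30.1768 + 26.0241) / (5.5839 + 4.2988 + 6.0723) = 118.0622 / 15.9550 = 7.39972

7.40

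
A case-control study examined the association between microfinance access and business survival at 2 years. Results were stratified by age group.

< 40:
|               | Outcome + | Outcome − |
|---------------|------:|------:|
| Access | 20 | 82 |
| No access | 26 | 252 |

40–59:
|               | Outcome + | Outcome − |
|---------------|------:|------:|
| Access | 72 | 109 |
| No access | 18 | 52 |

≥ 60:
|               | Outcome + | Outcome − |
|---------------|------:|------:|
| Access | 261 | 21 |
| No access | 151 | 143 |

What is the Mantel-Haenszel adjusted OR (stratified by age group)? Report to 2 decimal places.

4.91

OR_MH = Σ(aᵢdᵢ/nᵢ) / Σ(bᵢcᵢ/nᵢ), where nᵢ is the stratum total.
Stratum 1 (< 40): n = 380; a·d/n = 20·252/380 = 13.2632; b·c/n = 82·26/380 = 5.6105
Stratum 2 (40–59): n = 251; a·d/n = 72·52/251 = 14.9163; b·c/n = 109·18/251 = 7.8167
Stratum 3 (≥ 60): n = 576; a·d/n = 261·143/576 = 64.7969; b·c/n = 21·151/576 = 5.5052
OR_MH = (13.2632 + 14.9163 + 64.7969) / (5.6105 + 7.8167 + 5.5052) = 92.9764 / 18.9325 = 4.91095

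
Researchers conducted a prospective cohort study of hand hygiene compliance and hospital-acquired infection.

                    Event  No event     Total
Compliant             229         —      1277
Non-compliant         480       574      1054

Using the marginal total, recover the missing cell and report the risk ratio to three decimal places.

0.394

The missing cell is in the exposed row: 1277 − 229 = 1048.
So a = 229, b = 1048, c = 480, d = 574.
RR = [a/(a+b)] / [c/(c+d)] = (229/1277) / (480/1054) = 0.17933/0.45541 = 0.39377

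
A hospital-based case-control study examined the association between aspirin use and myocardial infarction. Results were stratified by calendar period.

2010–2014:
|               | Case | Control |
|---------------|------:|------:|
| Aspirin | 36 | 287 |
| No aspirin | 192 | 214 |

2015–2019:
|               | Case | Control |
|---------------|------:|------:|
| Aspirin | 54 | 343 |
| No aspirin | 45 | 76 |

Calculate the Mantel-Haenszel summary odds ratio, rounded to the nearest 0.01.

0.18

OR_MH = Σ(aᵢdᵢ/nᵢ) / Σ(bᵢcᵢ/nᵢ), where nᵢ is the stratum total.
Stratum 1 (2010–2014): n = 729; a·d/n = 36·214/729 = 10.5679; b·c/n = 287·192/729 = 75.5885
Stratum 2 (2015–2019): n = 518; a·d/n = 54·76/518 = 7.9228; b·c/n = 343·45/518 = 29.7973
OR_MH = (10.5679 + 7.9228) / (75.5885 + 29.7973) = 18.4907 / 105.3858 = 0.17546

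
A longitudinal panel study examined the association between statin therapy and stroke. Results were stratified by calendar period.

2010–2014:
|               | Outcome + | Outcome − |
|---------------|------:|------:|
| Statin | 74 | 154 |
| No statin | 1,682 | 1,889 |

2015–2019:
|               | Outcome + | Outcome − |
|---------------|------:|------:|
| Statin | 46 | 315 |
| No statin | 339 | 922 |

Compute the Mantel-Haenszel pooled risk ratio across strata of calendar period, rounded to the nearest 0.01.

0.60

RR_MH = Σ(aᵢ·n₀ᵢ/nᵢ) / Σ(cᵢ·n₁ᵢ/nᵢ), with n₁ᵢ = aᵢ+bᵢ (exposed), n₀ᵢ = cᵢ+dᵢ (unexposed), nᵢ = n₁ᵢ+n₀ᵢ.
Stratum 1 (2010–2014): n₁ = 228, n₀ = 3571, n = 3799; a·n₀/n = 74·3571/3799 = 69.5588; c·n₁/n = 1682·228/3799 = 100.9466
Stratum 2 (2015–2019): n₁ = 361, n₀ = 1261, n = 1622; a·n₀/n = 46·1261/1622 = 35.7620; c·n₁/n = 339·361/1622 = 75.4494
RR_MH = (69.5588 + 35.7620) / (100.9466 + 75.4494) = 105.3209 / 176.3960 = 0.59707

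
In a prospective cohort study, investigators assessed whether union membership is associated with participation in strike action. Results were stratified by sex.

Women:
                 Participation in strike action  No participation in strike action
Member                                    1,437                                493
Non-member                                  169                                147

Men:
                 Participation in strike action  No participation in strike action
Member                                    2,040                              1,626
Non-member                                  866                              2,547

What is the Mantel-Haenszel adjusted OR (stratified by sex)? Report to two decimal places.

3.51

OR_MH = Σ(aᵢdᵢ/nᵢ) / Σ(bᵢcᵢ/nᵢ), where nᵢ is the stratum total.
Stratum 1 (Women): n = 2246; a·d/n = 1437·147/2246 = 94.0512; b·c/n = 493·169/2246 = 37.0957
Stratum 2 (Men): n = 7079; a·d/n = 2040·2547/7079 = 733.9850; b·c/n = 1626·866/7079 = 198.9145
OR_MH = (94.0512 + 733.9850) / (37.0957 + 198.9145) = 828.0362 / 236.0103 = 3.50848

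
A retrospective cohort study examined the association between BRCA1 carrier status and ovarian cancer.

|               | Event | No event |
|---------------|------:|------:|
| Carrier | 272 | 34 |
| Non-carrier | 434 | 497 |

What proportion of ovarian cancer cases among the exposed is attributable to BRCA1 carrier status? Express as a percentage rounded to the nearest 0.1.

Cells: a = 272, b = 34, c = 434, d = 497.
Risk in exposed = 272/306 = 0.88889; risk in unexposed = 434/931 = 0.46617.
RR = 0.88889/0.46617 = 1.90681
AR% = (RR − 1)/RR × 100 = (1.90681 − 1)/1.90681 × 100 = 47.5564%

47.6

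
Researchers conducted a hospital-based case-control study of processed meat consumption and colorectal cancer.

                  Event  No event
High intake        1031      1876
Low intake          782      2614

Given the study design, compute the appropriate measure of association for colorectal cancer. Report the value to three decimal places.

Cells: a = 1031, b = 1876, c = 782, d = 2614.
This is a hospital-based case-control study: participants were sampled on outcome status, so risks in the source population cannot be estimated directly — relative risk is not valid here. The odds ratio is the appropriate measure.
OR = (a·d)/(b·c) = (1031 × 2614) / (1876 × 782) = 2695034 / 1467032 = 1.83707

1.837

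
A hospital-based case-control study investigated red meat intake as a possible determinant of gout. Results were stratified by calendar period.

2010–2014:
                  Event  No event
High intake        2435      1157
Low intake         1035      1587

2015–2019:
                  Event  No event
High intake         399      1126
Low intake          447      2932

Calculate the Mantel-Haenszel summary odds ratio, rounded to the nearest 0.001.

OR_MH = Σ(aᵢdᵢ/nᵢ) / Σ(bᵢcᵢ/nᵢ), where nᵢ is the stratum total.
Stratum 1 (2010–2014): n = 6214; a·d/n = 2435·1587/6214 = 621.8772; b·c/n = 1157·1035/6214 = 192.7092
Stratum 2 (2015–2019): n = 4904; a·d/n = 399·2932/4904 = 238.5538; b·c/n = 1126·447/4904 = 102.6350
OR_MH = (621.8772 + 238.5538) / (192.7092 + 102.6350) = 860.4310 / 295.3442 = 2.91332

2.913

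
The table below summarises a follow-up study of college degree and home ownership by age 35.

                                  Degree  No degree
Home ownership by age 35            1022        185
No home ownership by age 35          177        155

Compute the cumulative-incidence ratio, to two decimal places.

1.57

Reading the table with exposure as columns: a = 1022 (Degree, case), b = 177 (Degree, non-case), c = 185 (No degree, case), d = 155.
Risk in exposed = 1022/1199 = 0.85238; risk in unexposed = 185/340 = 0.54412.
RR = 0.85238 / 0.54412 = 1.56653
The risk among the exposed is 1.57 times that among the unexposed.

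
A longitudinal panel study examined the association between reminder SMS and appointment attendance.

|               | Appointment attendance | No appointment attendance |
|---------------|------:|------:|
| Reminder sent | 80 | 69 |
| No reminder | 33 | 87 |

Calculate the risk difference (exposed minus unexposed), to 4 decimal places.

Cells: a = 80, b = 69, c = 33, d = 87.
Risk in exposed = 80/149 = 0.536913; risk in unexposed = 33/120 = 0.275000.
Risk difference = 0.536913 − 0.275000 = 0.261913

0.2619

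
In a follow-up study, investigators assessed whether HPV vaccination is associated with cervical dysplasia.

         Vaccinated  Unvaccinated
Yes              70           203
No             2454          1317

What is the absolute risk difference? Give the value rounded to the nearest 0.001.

Reading the table with exposure as columns: a = 70 (Vaccinated, case), b = 2454 (Vaccinated, non-case), c = 203 (Unvaccinated, case), d = 1317.
Risk in exposed = 70/2524 = 0.027734; risk in unexposed = 203/1520 = 0.133553.
Risk difference = 0.027734 − 0.133553 = -0.105819

-0.106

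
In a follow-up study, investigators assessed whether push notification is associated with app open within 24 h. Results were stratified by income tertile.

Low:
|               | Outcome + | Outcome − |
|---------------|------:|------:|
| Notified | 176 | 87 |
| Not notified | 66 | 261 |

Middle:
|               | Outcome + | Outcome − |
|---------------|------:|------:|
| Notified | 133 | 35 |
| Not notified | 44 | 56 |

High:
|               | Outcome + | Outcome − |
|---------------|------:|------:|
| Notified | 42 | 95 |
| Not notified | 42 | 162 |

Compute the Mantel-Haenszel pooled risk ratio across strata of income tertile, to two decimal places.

2.33

RR_MH = Σ(aᵢ·n₀ᵢ/nᵢ) / Σ(cᵢ·n₁ᵢ/nᵢ), with n₁ᵢ = aᵢ+bᵢ (exposed), n₀ᵢ = cᵢ+dᵢ (unexposed), nᵢ = n₁ᵢ+n₀ᵢ.
Stratum 1 (Low): n₁ = 263, n₀ = 327, n = 590; a·n₀/n = 176·327/590 = 97.5458; c·n₁/n = 66·263/590 = 29.4203
Stratum 2 (Middle): n₁ = 168, n₀ = 100, n = 268; a·n₀/n = 133·100/268 = 49.6269; c·n₁/n = 44·168/268 = 27.5821
Stratum 3 (High): n₁ = 137, n₀ = 204, n = 341; a·n₀/n = 42·204/341 = 25.1261; c·n₁/n = 42·137/341 = 16.8739
RR_MH = (97.5458 + 49.6269 + 25.1261) / (29.4203 + 27.5821 + 16.8739) = 172.2987 / 73.8763 = 2.33226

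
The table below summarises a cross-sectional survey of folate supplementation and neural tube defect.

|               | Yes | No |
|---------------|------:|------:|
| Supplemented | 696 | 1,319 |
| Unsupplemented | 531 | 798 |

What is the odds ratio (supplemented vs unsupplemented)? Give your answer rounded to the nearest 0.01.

0.79

Cells: a = 696, b = 1319, c = 531, d = 798.
OR = (a·d)/(b·c) = (696 × 798) / (1319 × 531) = 555408 / 700389 = 0.79300
Exposure is associated with lower odds of neural tube defect (OR = 0.79 < 1).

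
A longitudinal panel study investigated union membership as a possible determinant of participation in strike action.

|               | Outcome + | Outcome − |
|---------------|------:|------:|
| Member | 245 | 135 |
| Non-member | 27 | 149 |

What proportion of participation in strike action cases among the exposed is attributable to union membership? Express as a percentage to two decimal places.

76.21

Cells: a = 245, b = 135, c = 27, d = 149.
Risk in exposed = 245/380 = 0.64474; risk in unexposed = 27/176 = 0.15341.
RR = 0.64474/0.15341 = 4.20273
AR% = (RR − 1)/RR × 100 = (4.20273 − 1)/4.20273 × 100 = 76.2059%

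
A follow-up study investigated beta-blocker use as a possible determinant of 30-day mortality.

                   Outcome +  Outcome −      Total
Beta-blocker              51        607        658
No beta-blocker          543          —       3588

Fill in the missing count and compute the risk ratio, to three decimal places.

0.512

The missing cell is in the unexposed row: 3588 − 543 = 3045.
So a = 51, b = 607, c = 543, d = 3045.
RR = [a/(a+b)] / [c/(c+d)] = (51/658) / (543/3588) = 0.07751/0.15134 = 0.51215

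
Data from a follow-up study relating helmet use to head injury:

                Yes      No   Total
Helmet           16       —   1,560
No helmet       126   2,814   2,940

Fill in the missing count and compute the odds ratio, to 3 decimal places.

The missing cell is in the exposed row: 1560 − 16 = 1544.
So a = 16, b = 1544, c = 126, d = 2814.
OR = (a·d)/(b·c) = (16 × 2814) / (1544 × 126) = 45024 / 194544 = 0.23143

0.231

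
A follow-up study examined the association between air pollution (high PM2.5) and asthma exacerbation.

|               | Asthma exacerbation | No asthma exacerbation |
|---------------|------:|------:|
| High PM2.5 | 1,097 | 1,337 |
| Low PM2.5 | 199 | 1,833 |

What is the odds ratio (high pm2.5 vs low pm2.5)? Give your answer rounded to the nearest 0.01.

Cells: a = 1097, b = 1337, c = 199, d = 1833.
OR = (a·d)/(b·c) = (1097 × 1833) / (1337 × 199) = 2010801 / 266063 = 7.55761
The odds of asthma exacerbation are about 7.56 times as high in the high pm2.5 group.

7.56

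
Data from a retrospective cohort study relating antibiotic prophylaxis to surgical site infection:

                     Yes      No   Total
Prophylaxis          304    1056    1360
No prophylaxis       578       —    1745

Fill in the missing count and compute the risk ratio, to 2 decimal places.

0.67

The missing cell is in the unexposed row: 1745 − 578 = 1167.
So a = 304, b = 1056, c = 578, d = 1167.
RR = [a/(a+b)] / [c/(c+d)] = (304/1360) / (578/1745) = 0.22353/0.33123 = 0.67484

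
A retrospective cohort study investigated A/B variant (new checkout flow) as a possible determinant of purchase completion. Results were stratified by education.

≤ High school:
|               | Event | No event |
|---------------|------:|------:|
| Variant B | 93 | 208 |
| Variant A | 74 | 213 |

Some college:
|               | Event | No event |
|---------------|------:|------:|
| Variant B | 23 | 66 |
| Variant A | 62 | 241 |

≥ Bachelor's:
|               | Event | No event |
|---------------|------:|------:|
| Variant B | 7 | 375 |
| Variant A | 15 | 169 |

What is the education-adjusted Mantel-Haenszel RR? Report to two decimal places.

RR_MH = Σ(aᵢ·n₀ᵢ/nᵢ) / Σ(cᵢ·n₁ᵢ/nᵢ), with n₁ᵢ = aᵢ+bᵢ (exposed), n₀ᵢ = cᵢ+dᵢ (unexposed), nᵢ = n₁ᵢ+n₀ᵢ.
Stratum 1 (≤ High school): n₁ = 301, n₀ = 287, n = 588; a·n₀/n = 93·287/588 = 45.3929; c·n₁/n = 74·301/588 = 37.8810
Stratum 2 (Some college): n₁ = 89, n₀ = 303, n = 392; a·n₀/n = 23·303/392 = 17.7781; c·n₁/n = 62·89/392 = 14.0765
Stratum 3 (≥ Bachelor's): n₁ = 382, n₀ = 184, n = 566; a·n₀/n = 7·184/566 = 2.2756; c·n₁/n = 15·382/566 = 10.1237
RR_MH = (45.3929 + 17.7781 + 2.2756) / (37.8810 + 14.0765 + 10.1237) = 65.4465 / 62.0812 = 1.05421

1.05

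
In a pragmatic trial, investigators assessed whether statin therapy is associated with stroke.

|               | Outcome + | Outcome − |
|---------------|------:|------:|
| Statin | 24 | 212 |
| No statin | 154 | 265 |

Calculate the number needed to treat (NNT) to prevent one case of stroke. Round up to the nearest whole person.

Risk in treated group = 24/236 = 0.10169; risk in control = 154/419 = 0.36754.
Absolute risk reduction = 0.36754 − 0.10169 = 0.26585
NNT = 1 / ARR = 1 / 0.26585 = 3.762 → round up → 4

4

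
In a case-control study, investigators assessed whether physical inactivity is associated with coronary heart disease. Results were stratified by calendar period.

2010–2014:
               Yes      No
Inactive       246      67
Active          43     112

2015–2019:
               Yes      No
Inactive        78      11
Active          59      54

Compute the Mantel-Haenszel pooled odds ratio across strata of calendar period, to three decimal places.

OR_MH = Σ(aᵢdᵢ/nᵢ) / Σ(bᵢcᵢ/nᵢ), where nᵢ is the stratum total.
Stratum 1 (2010–2014): n = 468; a·d/n = 246·112/468 = 58.8718; b·c/n = 67·43/468 = 6.1560
Stratum 2 (2015–2019): n = 202; a·d/n = 78·54/202 = 20.8515; b·c/n = 11·59/202 = 3.2129
OR_MH = (58.8718 + 20.8515) / (6.1560 + 3.2129) = 79.7233 / 9.3689 = 8.50939

8.509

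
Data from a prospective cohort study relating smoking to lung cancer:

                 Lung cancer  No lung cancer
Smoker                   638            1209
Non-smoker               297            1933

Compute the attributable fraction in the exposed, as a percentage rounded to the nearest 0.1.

Cells: a = 638, b = 1209, c = 297, d = 1933.
Risk in exposed = 638/1847 = 0.34543; risk in unexposed = 297/2230 = 0.13318.
RR = 0.34543/0.13318 = 2.59360
AR% = (RR − 1)/RR × 100 = (2.59360 − 1)/2.59360 × 100 = 61.4435%

61.4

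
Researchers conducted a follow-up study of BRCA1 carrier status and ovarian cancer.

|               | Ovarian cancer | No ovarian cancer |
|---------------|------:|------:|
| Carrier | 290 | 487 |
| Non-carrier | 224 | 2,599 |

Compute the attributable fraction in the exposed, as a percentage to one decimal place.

Cells: a = 290, b = 487, c = 224, d = 2599.
Risk in exposed = 290/777 = 0.37323; risk in unexposed = 224/2823 = 0.07935.
RR = 0.37323/0.07935 = 4.70370
AR% = (RR − 1)/RR × 100 = (4.70370 − 1)/4.70370 × 100 = 78.7402%

78.7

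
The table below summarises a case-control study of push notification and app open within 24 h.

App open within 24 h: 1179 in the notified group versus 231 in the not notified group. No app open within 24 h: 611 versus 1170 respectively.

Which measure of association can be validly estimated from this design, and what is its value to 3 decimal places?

From the description: a = 1179, b = 611, c = 231, d = 1170.
This is a case-control study: participants were sampled on outcome status, so risks in the source population cannot be estimated directly — relative risk is not valid here. The odds ratio is the appropriate measure.
OR = (a·d)/(b·c) = (1179 × 1170) / (611 × 231) = 1379430 / 141141 = 9.77342

9.773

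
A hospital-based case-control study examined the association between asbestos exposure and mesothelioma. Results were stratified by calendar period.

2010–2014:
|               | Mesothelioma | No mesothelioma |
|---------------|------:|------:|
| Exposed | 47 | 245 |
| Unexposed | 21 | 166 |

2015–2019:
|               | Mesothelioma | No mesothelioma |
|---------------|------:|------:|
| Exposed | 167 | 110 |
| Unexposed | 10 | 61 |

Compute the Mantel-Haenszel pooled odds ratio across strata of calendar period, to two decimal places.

3.28

OR_MH = Σ(aᵢdᵢ/nᵢ) / Σ(bᵢcᵢ/nᵢ), where nᵢ is the stratum total.
Stratum 1 (2010–2014): n = 479; a·d/n = 47·166/479 = 16.2881; b·c/n = 245·21/479 = 10.7411
Stratum 2 (2015–2019): n = 348; a·d/n = 167·61/348 = 29.2730; b·c/n = 110·10/348 = 3.1609
OR_MH = (16.2881 + 29.2730) / (10.7411 + 3.1609) = 45.5611 / 13.9020 = 3.27729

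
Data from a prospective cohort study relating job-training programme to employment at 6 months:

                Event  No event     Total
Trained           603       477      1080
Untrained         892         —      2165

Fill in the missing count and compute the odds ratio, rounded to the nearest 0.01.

The missing cell is in the unexposed row: 2165 − 892 = 1273.
So a = 603, b = 477, c = 892, d = 1273.
OR = (a·d)/(b·c) = (603 × 1273) / (477 × 892) = 767619 / 425484 = 1.80411

1.80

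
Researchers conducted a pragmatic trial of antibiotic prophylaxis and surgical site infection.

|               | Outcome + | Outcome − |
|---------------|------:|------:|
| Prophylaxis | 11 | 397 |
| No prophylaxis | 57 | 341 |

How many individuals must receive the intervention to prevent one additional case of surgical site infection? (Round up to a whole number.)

Risk in treated group = 11/408 = 0.02696; risk in control = 57/398 = 0.14322.
Absolute risk reduction = 0.14322 − 0.02696 = 0.11626
NNT = 1 / ARR = 1 / 0.11626 = 8.602 → round up → 9

9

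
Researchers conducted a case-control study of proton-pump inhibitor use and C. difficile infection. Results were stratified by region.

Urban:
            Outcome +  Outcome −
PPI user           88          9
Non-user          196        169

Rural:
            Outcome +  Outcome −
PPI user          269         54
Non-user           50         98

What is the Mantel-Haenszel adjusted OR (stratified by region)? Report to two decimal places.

OR_MH = Σ(aᵢdᵢ/nᵢ) / Σ(bᵢcᵢ/nᵢ), where nᵢ is the stratum total.
Stratum 1 (Urban): n = 462; a·d/n = 88·169/462 = 32.1905; b·c/n = 9·196/462 = 3.8182
Stratum 2 (Rural): n = 471; a·d/n = 269·98/471 = 55.9703; b·c/n = 54·50/471 = 5.7325
OR_MH = (32.1905 + 55.9703) / (3.8182 + 5.7325) = 88.1608 / 9.5507 = 9.23085

9.23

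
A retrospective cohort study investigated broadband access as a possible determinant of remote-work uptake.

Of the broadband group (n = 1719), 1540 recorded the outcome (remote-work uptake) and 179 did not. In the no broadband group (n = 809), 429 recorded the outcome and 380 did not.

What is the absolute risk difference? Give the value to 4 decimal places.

From the description: a = 1540, b = 179, c = 429, d = 380.
Risk in exposed = 1540/1719 = 0.895870; risk in unexposed = 429/809 = 0.530284.
Risk difference = 0.895870 − 0.530284 = 0.365585

0.3656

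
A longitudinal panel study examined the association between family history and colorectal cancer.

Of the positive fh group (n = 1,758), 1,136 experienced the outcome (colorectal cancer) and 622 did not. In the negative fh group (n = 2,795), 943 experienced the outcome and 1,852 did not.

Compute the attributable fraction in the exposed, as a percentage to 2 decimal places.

47.79

From the description: a = 1136, b = 622, c = 943, d = 1852.
Risk in exposed = 1136/1758 = 0.64619; risk in unexposed = 943/2795 = 0.33739.
RR = 0.64619/0.33739 = 1.91527
AR% = (RR − 1)/RR × 100 = (1.91527 − 1)/1.91527 × 100 = 47.7880%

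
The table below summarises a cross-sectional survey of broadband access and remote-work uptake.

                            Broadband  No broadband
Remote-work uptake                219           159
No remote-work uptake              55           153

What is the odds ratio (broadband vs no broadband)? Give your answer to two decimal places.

3.83

Reading the table with exposure as columns: a = 219 (Broadband, case), b = 55 (Broadband, non-case), c = 159 (No broadband, case), d = 153.
OR = (a·d)/(b·c) = (219 × 153) / (55 × 159) = 33507 / 8745 = 3.83156
The odds of remote-work uptake are about 3.83 times as high in the broadband group.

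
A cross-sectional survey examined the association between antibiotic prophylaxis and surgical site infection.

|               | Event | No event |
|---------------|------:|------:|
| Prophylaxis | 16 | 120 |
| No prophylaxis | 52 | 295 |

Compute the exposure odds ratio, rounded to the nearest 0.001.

0.756

Cells: a = 16, b = 120, c = 52, d = 295.
OR = (a·d)/(b·c) = (16 × 295) / (120 × 52) = 4720 / 6240 = 0.75641
Exposure is associated with lower odds of surgical site infection (OR = 0.76 < 1).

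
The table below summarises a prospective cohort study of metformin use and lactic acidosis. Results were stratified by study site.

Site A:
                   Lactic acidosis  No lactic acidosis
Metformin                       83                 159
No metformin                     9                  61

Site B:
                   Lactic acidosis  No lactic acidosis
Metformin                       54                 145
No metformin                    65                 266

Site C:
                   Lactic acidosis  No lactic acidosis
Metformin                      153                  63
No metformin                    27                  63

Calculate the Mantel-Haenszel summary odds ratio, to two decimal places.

OR_MH = Σ(aᵢdᵢ/nᵢ) / Σ(bᵢcᵢ/nᵢ), where nᵢ is the stratum total.
Stratum 1 (Site A): n = 312; a·d/n = 83·61/312 = 16.2276; b·c/n = 159·9/312 = 4.5865
Stratum 2 (Site B): n = 530; a·d/n = 54·266/530 = 27.1019; b·c/n = 145·65/530 = 17.7830
Stratum 3 (Site C): n = 306; a·d/n = 153·63/306 = 31.5000; b·c/n = 63·27/306 = 5.5588
OR_MH = (16.2276 + 27.1019 + 31.5000) / (4.5865 + 17.7830 + 5.5588) = 74.8295 / 27.9284 = 2.67933

2.68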